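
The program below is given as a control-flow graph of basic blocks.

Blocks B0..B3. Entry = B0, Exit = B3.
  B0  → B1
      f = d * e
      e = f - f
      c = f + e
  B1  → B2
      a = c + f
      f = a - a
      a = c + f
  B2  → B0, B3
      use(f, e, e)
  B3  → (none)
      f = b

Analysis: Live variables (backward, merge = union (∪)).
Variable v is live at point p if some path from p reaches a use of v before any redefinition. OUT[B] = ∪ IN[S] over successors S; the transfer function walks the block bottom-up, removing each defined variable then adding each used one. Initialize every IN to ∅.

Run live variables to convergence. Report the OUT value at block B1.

Answer: {b, d, e, f}

Derivation:
Fixpoint table:
  B0:   IN={b, d, e}   OUT={b, c, d, e, f}
  B1:   IN={b, c, d, e, f}   OUT={b, d, e, f}
  B2:   IN={b, d, e, f}   OUT={b, d, e}
  B3:   IN={b}   OUT={}

Merge at B1: OUT[B1] = IN[B2] = {b, d, e, f}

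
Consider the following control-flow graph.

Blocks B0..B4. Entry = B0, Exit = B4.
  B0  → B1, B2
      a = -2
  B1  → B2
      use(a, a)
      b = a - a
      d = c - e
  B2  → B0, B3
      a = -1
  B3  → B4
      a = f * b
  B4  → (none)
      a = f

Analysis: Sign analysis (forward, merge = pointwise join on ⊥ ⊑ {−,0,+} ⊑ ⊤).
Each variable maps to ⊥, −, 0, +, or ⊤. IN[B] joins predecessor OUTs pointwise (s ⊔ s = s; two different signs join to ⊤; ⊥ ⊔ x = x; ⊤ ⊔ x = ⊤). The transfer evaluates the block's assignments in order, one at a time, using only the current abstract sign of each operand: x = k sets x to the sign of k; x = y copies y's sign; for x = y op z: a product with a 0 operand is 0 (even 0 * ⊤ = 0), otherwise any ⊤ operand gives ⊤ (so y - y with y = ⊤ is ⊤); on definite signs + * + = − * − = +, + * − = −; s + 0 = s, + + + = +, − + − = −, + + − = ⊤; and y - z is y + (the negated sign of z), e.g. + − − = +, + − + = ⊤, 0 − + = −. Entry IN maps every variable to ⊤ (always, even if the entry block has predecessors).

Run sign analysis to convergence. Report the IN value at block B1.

Answer: {a: -, b: ⊤, c: ⊤, d: ⊤, e: ⊤, f: ⊤}

Working:
Per-block solution:
  B0: | IN=(all ⊤) | OUT={a:-; rest ⊤}
  B1: | IN={a:-; rest ⊤} | OUT={a:-; rest ⊤}
  B2: | IN={a:-; rest ⊤} | OUT={a:-; rest ⊤}
  B3: | IN={a:-; rest ⊤} | OUT=(all ⊤)
  B4: | IN=(all ⊤) | OUT=(all ⊤)

Merge at B1: IN[B1] = OUT[B0] = {a: -, b: ⊤, c: ⊤, d: ⊤, e: ⊤, f: ⊤}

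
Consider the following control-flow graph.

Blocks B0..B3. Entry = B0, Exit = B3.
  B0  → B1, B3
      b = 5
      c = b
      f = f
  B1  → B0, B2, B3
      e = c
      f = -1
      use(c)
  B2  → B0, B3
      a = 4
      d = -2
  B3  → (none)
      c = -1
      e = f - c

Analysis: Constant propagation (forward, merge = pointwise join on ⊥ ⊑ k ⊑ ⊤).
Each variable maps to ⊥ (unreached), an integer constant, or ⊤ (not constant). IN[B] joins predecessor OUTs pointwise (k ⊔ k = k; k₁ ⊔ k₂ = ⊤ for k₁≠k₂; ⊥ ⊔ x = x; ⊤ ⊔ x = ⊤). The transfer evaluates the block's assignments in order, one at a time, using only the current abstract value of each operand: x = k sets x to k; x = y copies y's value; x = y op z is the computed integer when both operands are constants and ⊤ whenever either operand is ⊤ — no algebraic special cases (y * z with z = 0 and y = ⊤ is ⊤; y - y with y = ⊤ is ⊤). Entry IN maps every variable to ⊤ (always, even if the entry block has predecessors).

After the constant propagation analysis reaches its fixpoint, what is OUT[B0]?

Answer: {a: ⊤, b: 5, c: 5, d: ⊤, e: ⊤, f: ⊤}

Working:
Fixpoint table:
  B0:  IN=(all ⊤)  OUT={b:5, c:5; rest ⊤}
  B1:  IN={b:5, c:5; rest ⊤}  OUT={b:5, c:5, e:5, f:-1; rest ⊤}
  B2:  IN={b:5, c:5, e:5, f:-1; rest ⊤}  OUT={a:4, b:5, c:5, d:-2, e:5, f:-1; rest ⊤}
  B3:  IN={b:5, c:5; rest ⊤}  OUT={b:5, c:-1; rest ⊤}

Merge at B0 (entry node, so the boundary value (all ⊤) is joined with the incoming edge(s)): IN[B0] = (all ⊤) ⊔ OUT[B1] ⊔ OUT[B2] = {a: ⊤, b: ⊤, c: ⊤, d: ⊤, e: ⊤, f: ⊤}
Applying B0's transfer function to that IN value gives OUT[B0] (row B0 above).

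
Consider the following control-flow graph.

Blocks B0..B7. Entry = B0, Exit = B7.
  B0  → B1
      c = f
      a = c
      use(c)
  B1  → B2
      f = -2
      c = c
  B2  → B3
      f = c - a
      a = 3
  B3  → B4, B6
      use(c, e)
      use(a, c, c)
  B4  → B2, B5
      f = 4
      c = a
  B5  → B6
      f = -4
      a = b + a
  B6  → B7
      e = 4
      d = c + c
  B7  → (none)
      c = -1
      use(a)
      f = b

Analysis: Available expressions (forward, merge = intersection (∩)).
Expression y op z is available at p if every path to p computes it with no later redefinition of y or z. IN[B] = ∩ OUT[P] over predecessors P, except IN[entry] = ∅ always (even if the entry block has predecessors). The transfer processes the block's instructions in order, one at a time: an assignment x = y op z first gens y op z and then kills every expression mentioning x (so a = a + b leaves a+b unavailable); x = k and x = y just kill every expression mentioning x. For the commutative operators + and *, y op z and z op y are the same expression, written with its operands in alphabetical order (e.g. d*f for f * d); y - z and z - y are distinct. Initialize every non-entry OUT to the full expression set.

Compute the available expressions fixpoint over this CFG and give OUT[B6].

Answer: {c+c}

Trace:
Converged values:
  B0:   IN={}   OUT={}
  B1:   IN={}   OUT={}
  B2:   IN={}   OUT={}
  B3:   IN={}   OUT={}
  B4:   IN={}   OUT={}
  B5:   IN={}   OUT={}
  B6:   IN={}   OUT={c+c}
  B7:   IN={c+c}   OUT={}

Merge at B6: IN[B6] = OUT[B3] ∩ OUT[B5] = {}
Applying B6's transfer function to that IN value gives OUT[B6] (row B6 above).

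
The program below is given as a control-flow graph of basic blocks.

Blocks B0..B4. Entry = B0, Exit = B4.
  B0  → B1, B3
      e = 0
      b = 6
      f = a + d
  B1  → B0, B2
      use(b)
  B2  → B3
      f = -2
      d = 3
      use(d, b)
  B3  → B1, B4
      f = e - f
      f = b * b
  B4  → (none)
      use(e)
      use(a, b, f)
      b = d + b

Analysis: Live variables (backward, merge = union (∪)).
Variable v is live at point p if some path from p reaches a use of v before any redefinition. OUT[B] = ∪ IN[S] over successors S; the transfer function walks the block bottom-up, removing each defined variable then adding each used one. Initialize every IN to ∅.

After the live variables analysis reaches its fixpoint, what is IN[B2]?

Answer: {a, b, e}

Derivation:
Fixpoint table:
  B0: | IN={a, d} | OUT={a, b, d, e, f}
  B1: | IN={a, b, d, e} | OUT={a, b, d, e}
  B2: | IN={a, b, e} | OUT={a, b, d, e, f}
  B3: | IN={a, b, d, e, f} | OUT={a, b, d, e, f}
  B4: | IN={a, b, d, e, f} | OUT={}

Merge at B2: OUT[B2] = IN[B3] = {a, b, d, e, f}
Applying B2's transfer function to that OUT value gives IN[B2] (row B2 above).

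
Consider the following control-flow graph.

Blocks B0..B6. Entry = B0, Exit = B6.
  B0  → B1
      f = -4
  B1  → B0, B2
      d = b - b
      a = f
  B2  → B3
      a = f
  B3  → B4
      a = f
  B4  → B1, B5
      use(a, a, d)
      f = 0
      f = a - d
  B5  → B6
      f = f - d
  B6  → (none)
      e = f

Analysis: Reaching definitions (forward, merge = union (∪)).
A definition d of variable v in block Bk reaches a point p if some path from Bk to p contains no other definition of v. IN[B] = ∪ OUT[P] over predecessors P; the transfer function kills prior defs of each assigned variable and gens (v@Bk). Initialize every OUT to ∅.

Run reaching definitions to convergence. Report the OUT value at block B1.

Fixpoint table:
  B0:   IN={a@B1, d@B1, f@B0, f@B4}   OUT={a@B1, d@B1, f@B0}
  B1:   IN={a@B1, a@B3, d@B1, f@B0, f@B4}   OUT={a@B1, d@B1, f@B0, f@B4}
  B2:   IN={a@B1, d@B1, f@B0, f@B4}   OUT={a@B2, d@B1, f@B0, f@B4}
  B3:   IN={a@B2, d@B1, f@B0, f@B4}   OUT={a@B3, d@B1, f@B0, f@B4}
  B4:   IN={a@B3, d@B1, f@B0, f@B4}   OUT={a@B3, d@B1, f@B4}
  B5:   IN={a@B3, d@B1, f@B4}   OUT={a@B3, d@B1, f@B5}
  B6:   IN={a@B3, d@B1, f@B5}   OUT={a@B3, d@B1, e@B6, f@B5}

Merge at B1: IN[B1] = OUT[B0] ⊔ OUT[B4] = {a@B1, a@B3, d@B1, f@B0, f@B4}
Applying B1's transfer function to that IN value gives OUT[B1] (row B1 above).

Answer: {a@B1, d@B1, f@B0, f@B4}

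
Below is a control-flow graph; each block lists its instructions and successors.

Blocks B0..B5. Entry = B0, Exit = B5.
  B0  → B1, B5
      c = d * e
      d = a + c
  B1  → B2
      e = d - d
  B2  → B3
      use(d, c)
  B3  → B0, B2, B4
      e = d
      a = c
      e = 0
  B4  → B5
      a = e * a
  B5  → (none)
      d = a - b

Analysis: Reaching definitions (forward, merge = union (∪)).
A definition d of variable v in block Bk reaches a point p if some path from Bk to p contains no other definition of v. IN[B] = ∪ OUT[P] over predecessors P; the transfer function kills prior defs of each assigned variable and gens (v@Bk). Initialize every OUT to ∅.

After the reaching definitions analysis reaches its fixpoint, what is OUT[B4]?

Per-block solution:
  B0:   IN={a@B3, c@B0, d@B0, e@B3}   OUT={a@B3, c@B0, d@B0, e@B3}
  B1:   IN={a@B3, c@B0, d@B0, e@B3}   OUT={a@B3, c@B0, d@B0, e@B1}
  B2:   IN={a@B3, c@B0, d@B0, e@B1, e@B3}   OUT={a@B3, c@B0, d@B0, e@B1, e@B3}
  B3:   IN={a@B3, c@B0, d@B0, e@B1, e@B3}   OUT={a@B3, c@B0, d@B0, e@B3}
  B4:   IN={a@B3, c@B0, d@B0, e@B3}   OUT={a@B4, c@B0, d@B0, e@B3}
  B5:   IN={a@B3, a@B4, c@B0, d@B0, e@B3}   OUT={a@B3, a@B4, c@B0, d@B5, e@B3}

Merge at B4: IN[B4] = OUT[B3] = {a@B3, c@B0, d@B0, e@B3}
Applying B4's transfer function to that IN value gives OUT[B4] (row B4 above).

Answer: {a@B4, c@B0, d@B0, e@B3}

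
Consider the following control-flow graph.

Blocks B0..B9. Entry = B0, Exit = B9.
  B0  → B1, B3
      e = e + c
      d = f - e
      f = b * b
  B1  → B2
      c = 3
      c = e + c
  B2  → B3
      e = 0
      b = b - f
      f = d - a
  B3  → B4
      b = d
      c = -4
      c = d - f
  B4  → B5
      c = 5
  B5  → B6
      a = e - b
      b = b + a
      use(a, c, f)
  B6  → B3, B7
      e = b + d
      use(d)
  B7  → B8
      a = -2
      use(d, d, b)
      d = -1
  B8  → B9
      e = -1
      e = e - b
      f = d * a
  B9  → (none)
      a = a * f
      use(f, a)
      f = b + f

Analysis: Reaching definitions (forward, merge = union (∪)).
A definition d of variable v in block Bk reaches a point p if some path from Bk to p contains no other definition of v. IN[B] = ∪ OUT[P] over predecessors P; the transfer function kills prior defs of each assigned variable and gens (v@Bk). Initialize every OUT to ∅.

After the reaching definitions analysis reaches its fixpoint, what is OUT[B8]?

Fixpoint table:
  B0:  IN={}  OUT={d@B0, e@B0, f@B0}
  B1:  IN={d@B0, e@B0, f@B0}  OUT={c@B1, d@B0, e@B0, f@B0}
  B2:  IN={c@B1, d@B0, e@B0, f@B0}  OUT={b@B2, c@B1, d@B0, e@B2, f@B2}
  B3:  IN={a@B5, b@B2, b@B5, c@B1, c@B4, d@B0, e@B0, e@B2, e@B6, f@B0, f@B2}  OUT={a@B5, b@B3, c@B3, d@B0, e@B0, e@B2, e@B6, f@B0, f@B2}
  B4:  IN={a@B5, b@B3, c@B3, d@B0, e@B0, e@B2, e@B6, f@B0, f@B2}  OUT={a@B5, b@B3, c@B4, d@B0, e@B0, e@B2, e@B6, f@B0, f@B2}
  B5:  IN={a@B5, b@B3, c@B4, d@B0, e@B0, e@B2, e@B6, f@B0, f@B2}  OUT={a@B5, b@B5, c@B4, d@B0, e@B0, e@B2, e@B6, f@B0, f@B2}
  B6:  IN={a@B5, b@B5, c@B4, d@B0, e@B0, e@B2, e@B6, f@B0, f@B2}  OUT={a@B5, b@B5, c@B4, d@B0, e@B6, f@B0, f@B2}
  B7:  IN={a@B5, b@B5, c@B4, d@B0, e@B6, f@B0, f@B2}  OUT={a@B7, b@B5, c@B4, d@B7, e@B6, f@B0, f@B2}
  B8:  IN={a@B7, b@B5, c@B4, d@B7, e@B6, f@B0, f@B2}  OUT={a@B7, b@B5, c@B4, d@B7, e@B8, f@B8}
  B9:  IN={a@B7, b@B5, c@B4, d@B7, e@B8, f@B8}  OUT={a@B9, b@B5, c@B4, d@B7, e@B8, f@B9}

Merge at B8: IN[B8] = OUT[B7] = {a@B7, b@B5, c@B4, d@B7, e@B6, f@B0, f@B2}
Applying B8's transfer function to that IN value gives OUT[B8] (row B8 above).

Answer: {a@B7, b@B5, c@B4, d@B7, e@B8, f@B8}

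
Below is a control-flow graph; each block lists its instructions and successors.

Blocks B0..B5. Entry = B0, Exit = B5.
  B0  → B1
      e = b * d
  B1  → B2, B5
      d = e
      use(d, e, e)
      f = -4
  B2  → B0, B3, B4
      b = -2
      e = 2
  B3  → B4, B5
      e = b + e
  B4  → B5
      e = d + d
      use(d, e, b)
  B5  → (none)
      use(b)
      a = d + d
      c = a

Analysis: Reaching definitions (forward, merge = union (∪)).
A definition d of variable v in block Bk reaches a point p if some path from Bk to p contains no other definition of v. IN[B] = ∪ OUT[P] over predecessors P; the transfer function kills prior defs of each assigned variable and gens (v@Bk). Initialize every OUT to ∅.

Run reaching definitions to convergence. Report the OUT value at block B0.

Answer: {b@B2, d@B1, e@B0, f@B1}

Trace:
Fixpoint table:
  B0:   IN={b@B2, d@B1, e@B2, f@B1}   OUT={b@B2, d@B1, e@B0, f@B1}
  B1:   IN={b@B2, d@B1, e@B0, f@B1}   OUT={b@B2, d@B1, e@B0, f@B1}
  B2:   IN={b@B2, d@B1, e@B0, f@B1}   OUT={b@B2, d@B1, e@B2, f@B1}
  B3:   IN={b@B2, d@B1, e@B2, f@B1}   OUT={b@B2, d@B1, e@B3, f@B1}
  B4:   IN={b@B2, d@B1, e@B2, e@B3, f@B1}   OUT={b@B2, d@B1, e@B4, f@B1}
  B5:   IN={b@B2, d@B1, e@B0, e@B3, e@B4, f@B1}   OUT={a@B5, b@B2, c@B5, d@B1, e@B0, e@B3, e@B4, f@B1}

Merge at B0 (entry node, so the boundary value {} is joined with the incoming edge(s)): IN[B0] = {} ⊔ OUT[B2] = {b@B2, d@B1, e@B2, f@B1}
Applying B0's transfer function to that IN value gives OUT[B0] (row B0 above).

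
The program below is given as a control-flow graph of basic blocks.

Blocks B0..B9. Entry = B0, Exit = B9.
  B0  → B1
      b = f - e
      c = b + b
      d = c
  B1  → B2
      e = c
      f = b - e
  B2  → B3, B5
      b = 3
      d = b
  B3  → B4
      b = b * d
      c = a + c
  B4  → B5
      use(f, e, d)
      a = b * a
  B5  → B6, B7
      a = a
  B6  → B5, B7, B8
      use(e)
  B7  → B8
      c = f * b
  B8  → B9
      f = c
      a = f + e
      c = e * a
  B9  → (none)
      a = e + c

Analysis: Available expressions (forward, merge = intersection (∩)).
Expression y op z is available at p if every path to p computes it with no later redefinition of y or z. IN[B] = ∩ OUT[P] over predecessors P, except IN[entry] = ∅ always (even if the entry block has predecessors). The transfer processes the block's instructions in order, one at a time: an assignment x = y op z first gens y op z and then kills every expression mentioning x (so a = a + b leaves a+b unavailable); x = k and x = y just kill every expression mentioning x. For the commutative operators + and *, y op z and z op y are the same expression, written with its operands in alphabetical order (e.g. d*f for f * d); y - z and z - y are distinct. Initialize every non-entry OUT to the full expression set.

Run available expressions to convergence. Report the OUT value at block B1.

Per-block solution:
  B0: | IN={} | OUT={b+b, f-e}
  B1: | IN={b+b, f-e} | OUT={b+b, b-e}
  B2: | IN={b+b, b-e} | OUT={}
  B3: | IN={} | OUT={}
  B4: | IN={} | OUT={}
  B5: | IN={} | OUT={}
  B6: | IN={} | OUT={}
  B7: | IN={} | OUT={b*f}
  B8: | IN={} | OUT={a*e, e+f}
  B9: | IN={a*e, e+f} | OUT={c+e, e+f}

Merge at B1: IN[B1] = OUT[B0] = {b+b, f-e}
Applying B1's transfer function to that IN value gives OUT[B1] (row B1 above).

Answer: {b+b, b-e}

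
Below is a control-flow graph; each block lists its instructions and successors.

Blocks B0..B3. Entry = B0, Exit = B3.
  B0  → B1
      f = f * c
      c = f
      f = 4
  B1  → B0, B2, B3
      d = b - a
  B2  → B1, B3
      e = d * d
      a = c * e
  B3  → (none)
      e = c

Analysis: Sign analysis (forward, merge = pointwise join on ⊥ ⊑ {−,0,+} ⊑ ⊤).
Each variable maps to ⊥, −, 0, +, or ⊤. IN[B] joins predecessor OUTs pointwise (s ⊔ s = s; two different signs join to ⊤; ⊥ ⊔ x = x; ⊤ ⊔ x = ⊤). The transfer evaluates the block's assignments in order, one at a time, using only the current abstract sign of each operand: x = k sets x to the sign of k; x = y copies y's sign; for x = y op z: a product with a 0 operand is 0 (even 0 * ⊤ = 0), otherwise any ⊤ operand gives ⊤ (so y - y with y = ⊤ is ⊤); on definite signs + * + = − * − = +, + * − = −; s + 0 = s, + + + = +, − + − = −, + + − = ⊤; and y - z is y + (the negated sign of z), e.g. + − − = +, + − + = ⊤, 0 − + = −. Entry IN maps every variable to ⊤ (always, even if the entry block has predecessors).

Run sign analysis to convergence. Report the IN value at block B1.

Per-block solution:
  B0:   IN=(all ⊤)   OUT={f:+; rest ⊤}
  B1:   IN={f:+; rest ⊤}   OUT={f:+; rest ⊤}
  B2:   IN={f:+; rest ⊤}   OUT={f:+; rest ⊤}
  B3:   IN={f:+; rest ⊤}   OUT={f:+; rest ⊤}

Merge at B1: IN[B1] = OUT[B0] ⊔ OUT[B2] = {a: ⊤, b: ⊤, c: ⊤, d: ⊤, e: ⊤, f: +}

Answer: {a: ⊤, b: ⊤, c: ⊤, d: ⊤, e: ⊤, f: +}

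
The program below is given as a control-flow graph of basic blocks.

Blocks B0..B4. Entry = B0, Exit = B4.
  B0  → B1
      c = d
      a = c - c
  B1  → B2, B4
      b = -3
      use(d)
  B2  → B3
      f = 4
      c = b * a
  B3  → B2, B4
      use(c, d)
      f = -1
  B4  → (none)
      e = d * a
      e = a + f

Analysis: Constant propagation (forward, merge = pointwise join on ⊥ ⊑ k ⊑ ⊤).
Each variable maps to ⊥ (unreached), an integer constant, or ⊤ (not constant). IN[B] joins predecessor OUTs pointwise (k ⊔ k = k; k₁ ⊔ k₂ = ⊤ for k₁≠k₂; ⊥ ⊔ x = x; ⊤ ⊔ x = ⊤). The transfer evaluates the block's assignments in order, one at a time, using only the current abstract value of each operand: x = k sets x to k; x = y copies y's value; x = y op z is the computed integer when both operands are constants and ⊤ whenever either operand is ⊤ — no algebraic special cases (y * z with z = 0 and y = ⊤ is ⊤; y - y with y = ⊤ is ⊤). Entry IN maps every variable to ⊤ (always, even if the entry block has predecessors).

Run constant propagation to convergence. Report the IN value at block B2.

Fixpoint table:
  B0:   IN=(all ⊤)   OUT=(all ⊤)
  B1:   IN=(all ⊤)   OUT={b:-3; rest ⊤}
  B2:   IN={b:-3; rest ⊤}   OUT={b:-3, f:4; rest ⊤}
  B3:   IN={b:-3, f:4; rest ⊤}   OUT={b:-3, f:-1; rest ⊤}
  B4:   IN={b:-3; rest ⊤}   OUT={b:-3; rest ⊤}

Merge at B2: IN[B2] = OUT[B1] ⊔ OUT[B3] = {a: ⊤, b: -3, c: ⊤, d: ⊤, e: ⊤, f: ⊤}

Answer: {a: ⊤, b: -3, c: ⊤, d: ⊤, e: ⊤, f: ⊤}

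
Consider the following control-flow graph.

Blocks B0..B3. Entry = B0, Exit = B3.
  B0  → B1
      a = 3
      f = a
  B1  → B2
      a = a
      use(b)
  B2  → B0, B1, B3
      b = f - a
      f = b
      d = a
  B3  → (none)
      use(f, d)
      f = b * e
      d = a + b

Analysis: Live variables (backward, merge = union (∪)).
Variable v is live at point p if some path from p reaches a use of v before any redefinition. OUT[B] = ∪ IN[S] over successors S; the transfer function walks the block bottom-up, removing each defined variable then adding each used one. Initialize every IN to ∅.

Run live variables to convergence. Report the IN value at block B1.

Answer: {a, b, e, f}

Working:
Fixpoint table:
  B0:   IN={b, e}   OUT={a, b, e, f}
  B1:   IN={a, b, e, f}   OUT={a, e, f}
  B2:   IN={a, e, f}   OUT={a, b, d, e, f}
  B3:   IN={a, b, d, e, f}   OUT={}

Merge at B1: OUT[B1] = IN[B2] = {a, e, f}
Applying B1's transfer function to that OUT value gives IN[B1] (row B1 above).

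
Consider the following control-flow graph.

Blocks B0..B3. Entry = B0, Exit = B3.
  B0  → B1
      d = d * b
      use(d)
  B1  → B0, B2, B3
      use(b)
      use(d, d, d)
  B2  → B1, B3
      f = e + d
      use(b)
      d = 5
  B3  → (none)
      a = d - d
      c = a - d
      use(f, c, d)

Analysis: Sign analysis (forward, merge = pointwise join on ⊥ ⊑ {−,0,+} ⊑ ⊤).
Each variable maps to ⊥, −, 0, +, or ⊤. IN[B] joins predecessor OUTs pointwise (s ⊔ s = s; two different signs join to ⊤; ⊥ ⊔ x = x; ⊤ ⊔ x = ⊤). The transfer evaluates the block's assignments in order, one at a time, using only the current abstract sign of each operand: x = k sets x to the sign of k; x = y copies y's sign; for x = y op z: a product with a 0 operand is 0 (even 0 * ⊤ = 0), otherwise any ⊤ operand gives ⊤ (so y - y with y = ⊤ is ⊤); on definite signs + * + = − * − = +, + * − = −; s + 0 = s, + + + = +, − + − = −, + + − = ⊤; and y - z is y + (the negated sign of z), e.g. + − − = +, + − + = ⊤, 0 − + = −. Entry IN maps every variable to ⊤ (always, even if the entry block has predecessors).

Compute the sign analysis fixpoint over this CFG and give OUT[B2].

Answer: {a: ⊤, b: ⊤, c: ⊤, d: +, e: ⊤, f: ⊤}

Working:
Converged values:
  B0: | IN=(all ⊤) | OUT=(all ⊤)
  B1: | IN=(all ⊤) | OUT=(all ⊤)
  B2: | IN=(all ⊤) | OUT={d:+; rest ⊤}
  B3: | IN=(all ⊤) | OUT=(all ⊤)

Merge at B2: IN[B2] = OUT[B1] = {a: ⊤, b: ⊤, c: ⊤, d: ⊤, e: ⊤, f: ⊤}
Applying B2's transfer function to that IN value gives OUT[B2] (row B2 above).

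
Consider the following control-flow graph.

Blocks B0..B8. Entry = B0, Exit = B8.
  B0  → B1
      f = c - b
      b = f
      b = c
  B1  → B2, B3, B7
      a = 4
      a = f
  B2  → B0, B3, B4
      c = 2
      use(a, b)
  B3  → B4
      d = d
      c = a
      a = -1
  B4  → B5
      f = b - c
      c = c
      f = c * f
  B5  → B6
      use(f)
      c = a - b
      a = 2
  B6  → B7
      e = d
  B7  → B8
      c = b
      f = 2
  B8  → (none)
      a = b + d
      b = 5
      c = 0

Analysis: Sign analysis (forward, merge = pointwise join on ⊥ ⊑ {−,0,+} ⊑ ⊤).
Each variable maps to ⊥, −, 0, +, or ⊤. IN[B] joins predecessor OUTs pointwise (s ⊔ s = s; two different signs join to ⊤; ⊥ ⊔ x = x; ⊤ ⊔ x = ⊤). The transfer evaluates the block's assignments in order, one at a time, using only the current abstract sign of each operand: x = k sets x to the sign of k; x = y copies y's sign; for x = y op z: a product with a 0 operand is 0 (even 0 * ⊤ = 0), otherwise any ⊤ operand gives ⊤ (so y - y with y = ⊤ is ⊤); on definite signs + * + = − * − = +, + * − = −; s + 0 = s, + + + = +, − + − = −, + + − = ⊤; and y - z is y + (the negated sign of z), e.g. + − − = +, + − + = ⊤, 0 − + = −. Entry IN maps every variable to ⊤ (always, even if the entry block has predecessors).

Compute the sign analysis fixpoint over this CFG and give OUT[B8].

Answer: {a: ⊤, b: +, c: 0, d: ⊤, e: ⊤, f: +}

Trace:
Fixpoint table:
  B0:  IN=(all ⊤)  OUT=(all ⊤)
  B1:  IN=(all ⊤)  OUT=(all ⊤)
  B2:  IN=(all ⊤)  OUT={c:+; rest ⊤}
  B3:  IN=(all ⊤)  OUT={a:-; rest ⊤}
  B4:  IN=(all ⊤)  OUT=(all ⊤)
  B5:  IN=(all ⊤)  OUT={a:+; rest ⊤}
  B6:  IN={a:+; rest ⊤}  OUT={a:+; rest ⊤}
  B7:  IN=(all ⊤)  OUT={f:+; rest ⊤}
  B8:  IN={f:+; rest ⊤}  OUT={b:+, c:0, f:+; rest ⊤}

Merge at B8: IN[B8] = OUT[B7] = {a: ⊤, b: ⊤, c: ⊤, d: ⊤, e: ⊤, f: +}
Applying B8's transfer function to that IN value gives OUT[B8] (row B8 above).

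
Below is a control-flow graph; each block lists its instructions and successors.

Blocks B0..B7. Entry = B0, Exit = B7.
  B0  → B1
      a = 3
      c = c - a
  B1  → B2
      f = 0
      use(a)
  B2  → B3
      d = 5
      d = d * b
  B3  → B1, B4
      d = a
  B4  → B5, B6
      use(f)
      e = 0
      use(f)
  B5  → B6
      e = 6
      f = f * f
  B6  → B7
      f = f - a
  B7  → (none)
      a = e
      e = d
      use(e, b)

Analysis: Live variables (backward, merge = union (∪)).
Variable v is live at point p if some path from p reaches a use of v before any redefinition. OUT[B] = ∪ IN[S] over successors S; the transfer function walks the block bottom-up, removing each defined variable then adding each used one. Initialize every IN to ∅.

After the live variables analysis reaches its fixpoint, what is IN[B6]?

Per-block solution:
  B0:  IN={b, c}  OUT={a, b}
  B1:  IN={a, b}  OUT={a, b, f}
  B2:  IN={a, b, f}  OUT={a, b, f}
  B3:  IN={a, b, f}  OUT={a, b, d, f}
  B4:  IN={a, b, d, f}  OUT={a, b, d, e, f}
  B5:  IN={a, b, d, f}  OUT={a, b, d, e, f}
  B6:  IN={a, b, d, e, f}  OUT={b, d, e}
  B7:  IN={b, d, e}  OUT={}

Merge at B6: OUT[B6] = IN[B7] = {b, d, e}
Applying B6's transfer function to that OUT value gives IN[B6] (row B6 above).

Answer: {a, b, d, e, f}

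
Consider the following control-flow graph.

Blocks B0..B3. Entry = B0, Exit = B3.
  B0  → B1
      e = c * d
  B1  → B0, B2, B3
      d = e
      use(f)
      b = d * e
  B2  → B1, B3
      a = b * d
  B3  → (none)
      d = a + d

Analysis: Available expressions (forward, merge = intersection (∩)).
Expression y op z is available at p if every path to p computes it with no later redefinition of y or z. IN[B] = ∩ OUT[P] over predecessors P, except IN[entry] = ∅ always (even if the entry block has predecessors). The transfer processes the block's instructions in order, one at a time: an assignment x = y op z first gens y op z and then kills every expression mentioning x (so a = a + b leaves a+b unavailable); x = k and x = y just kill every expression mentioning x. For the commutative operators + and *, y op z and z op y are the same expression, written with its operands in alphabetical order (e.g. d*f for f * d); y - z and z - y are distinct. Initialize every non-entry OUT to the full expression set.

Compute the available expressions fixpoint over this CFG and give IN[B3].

Fixpoint table:
  B0:  IN={}  OUT={c*d}
  B1:  IN={}  OUT={d*e}
  B2:  IN={d*e}  OUT={b*d, d*e}
  B3:  IN={d*e}  OUT={}

Merge at B3: IN[B3] = OUT[B1] ∩ OUT[B2] = {d*e}

Answer: {d*e}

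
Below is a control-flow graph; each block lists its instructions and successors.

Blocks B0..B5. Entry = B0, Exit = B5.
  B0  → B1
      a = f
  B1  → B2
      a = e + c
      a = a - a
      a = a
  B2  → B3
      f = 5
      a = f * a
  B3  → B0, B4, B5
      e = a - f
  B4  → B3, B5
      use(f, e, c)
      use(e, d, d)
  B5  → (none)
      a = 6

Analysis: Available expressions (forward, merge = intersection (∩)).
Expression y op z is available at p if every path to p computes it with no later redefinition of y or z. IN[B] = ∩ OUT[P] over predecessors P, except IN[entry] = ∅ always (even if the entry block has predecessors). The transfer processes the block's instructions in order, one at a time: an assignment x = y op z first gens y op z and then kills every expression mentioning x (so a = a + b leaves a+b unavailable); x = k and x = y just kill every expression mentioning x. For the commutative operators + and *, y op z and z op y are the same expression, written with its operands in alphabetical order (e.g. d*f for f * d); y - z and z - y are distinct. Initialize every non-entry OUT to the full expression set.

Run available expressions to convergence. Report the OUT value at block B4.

Answer: {a-f}

Working:
Per-block solution:
  B0:  IN={}  OUT={}
  B1:  IN={}  OUT={c+e}
  B2:  IN={c+e}  OUT={c+e}
  B3:  IN={}  OUT={a-f}
  B4:  IN={a-f}  OUT={a-f}
  B5:  IN={a-f}  OUT={}

Merge at B4: IN[B4] = OUT[B3] = {a-f}
Applying B4's transfer function to that IN value gives OUT[B4] (row B4 above).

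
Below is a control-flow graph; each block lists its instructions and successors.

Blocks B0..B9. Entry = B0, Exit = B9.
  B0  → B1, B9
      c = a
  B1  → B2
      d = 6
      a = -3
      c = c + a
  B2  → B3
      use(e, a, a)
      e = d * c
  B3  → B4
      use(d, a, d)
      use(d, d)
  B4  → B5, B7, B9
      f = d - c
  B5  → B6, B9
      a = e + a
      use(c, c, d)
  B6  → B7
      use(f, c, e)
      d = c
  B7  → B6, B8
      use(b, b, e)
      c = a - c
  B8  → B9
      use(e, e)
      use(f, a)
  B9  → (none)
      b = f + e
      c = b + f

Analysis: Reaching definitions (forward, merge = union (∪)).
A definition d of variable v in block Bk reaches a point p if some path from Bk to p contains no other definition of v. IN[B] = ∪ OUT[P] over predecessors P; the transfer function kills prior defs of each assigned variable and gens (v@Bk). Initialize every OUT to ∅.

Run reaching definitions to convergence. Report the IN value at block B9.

Fixpoint table:
  B0:  IN={}  OUT={c@B0}
  B1:  IN={c@B0}  OUT={a@B1, c@B1, d@B1}
  B2:  IN={a@B1, c@B1, d@B1}  OUT={a@B1, c@B1, d@B1, e@B2}
  B3:  IN={a@B1, c@B1, d@B1, e@B2}  OUT={a@B1, c@B1, d@B1, e@B2}
  B4:  IN={a@B1, c@B1, d@B1, e@B2}  OUT={a@B1, c@B1, d@B1, e@B2, f@B4}
  B5:  IN={a@B1, c@B1, d@B1, e@B2, f@B4}  OUT={a@B5, c@B1, d@B1, e@B2, f@B4}
  B6:  IN={a@B1, a@B5, c@B1, c@B7, d@B1, d@B6, e@B2, f@B4}  OUT={a@B1, a@B5, c@B1, c@B7, d@B6, e@B2, f@B4}
  B7:  IN={a@B1, a@B5, c@B1, c@B7, d@B1, d@B6, e@B2, f@B4}  OUT={a@B1, a@B5, c@B7, d@B1, d@B6, e@B2, f@B4}
  B8:  IN={a@B1, a@B5, c@B7, d@B1, d@B6, e@B2, f@B4}  OUT={a@B1, a@B5, c@B7, d@B1, d@B6, e@B2, f@B4}
  B9:  IN={a@B1, a@B5, c@B0, c@B1, c@B7, d@B1, d@B6, e@B2, f@B4}  OUT={a@B1, a@B5, b@B9, c@B9, d@B1, d@B6, e@B2, f@B4}

Merge at B9: IN[B9] = OUT[B0] ⊔ OUT[B4] ⊔ OUT[B5] ⊔ OUT[B8] = {a@B1, a@B5, c@B0, c@B1, c@B7, d@B1, d@B6, e@B2, f@B4}

Answer: {a@B1, a@B5, c@B0, c@B1, c@B7, d@B1, d@B6, e@B2, f@B4}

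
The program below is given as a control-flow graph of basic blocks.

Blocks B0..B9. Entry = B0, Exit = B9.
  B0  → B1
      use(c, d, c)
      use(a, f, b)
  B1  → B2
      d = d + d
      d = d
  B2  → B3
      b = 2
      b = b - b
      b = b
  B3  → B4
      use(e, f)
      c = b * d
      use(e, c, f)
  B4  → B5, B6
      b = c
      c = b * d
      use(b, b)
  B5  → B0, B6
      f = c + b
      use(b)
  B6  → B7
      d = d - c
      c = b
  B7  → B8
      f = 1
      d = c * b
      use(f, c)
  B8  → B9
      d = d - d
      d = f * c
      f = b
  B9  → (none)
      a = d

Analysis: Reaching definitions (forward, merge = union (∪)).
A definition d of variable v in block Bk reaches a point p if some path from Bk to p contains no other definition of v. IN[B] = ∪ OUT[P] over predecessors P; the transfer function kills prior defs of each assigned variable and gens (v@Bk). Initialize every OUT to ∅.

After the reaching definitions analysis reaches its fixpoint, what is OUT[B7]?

Answer: {b@B4, c@B6, d@B7, f@B7}

Derivation:
Per-block solution:
  B0:  IN={b@B4, c@B4, d@B1, f@B5}  OUT={b@B4, c@B4, d@B1, f@B5}
  B1:  IN={b@B4, c@B4, d@B1, f@B5}  OUT={b@B4, c@B4, d@B1, f@B5}
  B2:  IN={b@B4, c@B4, d@B1, f@B5}  OUT={b@B2, c@B4, d@B1, f@B5}
  B3:  IN={b@B2, c@B4, d@B1, f@B5}  OUT={b@B2, c@B3, d@B1, f@B5}
  B4:  IN={b@B2, c@B3, d@B1, f@B5}  OUT={b@B4, c@B4, d@B1, f@B5}
  B5:  IN={b@B4, c@B4, d@B1, f@B5}  OUT={b@B4, c@B4, d@B1, f@B5}
  B6:  IN={b@B4, c@B4, d@B1, f@B5}  OUT={b@B4, c@B6, d@B6, f@B5}
  B7:  IN={b@B4, c@B6, d@B6, f@B5}  OUT={b@B4, c@B6, d@B7, f@B7}
  B8:  IN={b@B4, c@B6, d@B7, f@B7}  OUT={b@B4, c@B6, d@B8, f@B8}
  B9:  IN={b@B4, c@B6, d@B8, f@B8}  OUT={a@B9, b@B4, c@B6, d@B8, f@B8}

Merge at B7: IN[B7] = OUT[B6] = {b@B4, c@B6, d@B6, f@B5}
Applying B7's transfer function to that IN value gives OUT[B7] (row B7 above).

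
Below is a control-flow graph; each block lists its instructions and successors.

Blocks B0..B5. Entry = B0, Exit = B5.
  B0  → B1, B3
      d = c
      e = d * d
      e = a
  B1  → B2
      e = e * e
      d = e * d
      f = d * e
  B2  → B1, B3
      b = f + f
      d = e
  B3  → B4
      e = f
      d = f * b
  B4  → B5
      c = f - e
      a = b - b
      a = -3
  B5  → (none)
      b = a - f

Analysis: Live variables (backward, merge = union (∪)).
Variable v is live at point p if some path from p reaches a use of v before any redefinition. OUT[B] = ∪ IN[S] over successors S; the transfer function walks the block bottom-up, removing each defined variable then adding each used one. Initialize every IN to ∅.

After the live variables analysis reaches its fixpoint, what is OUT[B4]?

Answer: {a, f}

Working:
Converged values:
  B0:   IN={a, b, c, f}   OUT={b, d, e, f}
  B1:   IN={d, e}   OUT={e, f}
  B2:   IN={e, f}   OUT={b, d, e, f}
  B3:   IN={b, f}   OUT={b, e, f}
  B4:   IN={b, e, f}   OUT={a, f}
  B5:   IN={a, f}   OUT={}

Merge at B4: OUT[B4] = IN[B5] = {a, f}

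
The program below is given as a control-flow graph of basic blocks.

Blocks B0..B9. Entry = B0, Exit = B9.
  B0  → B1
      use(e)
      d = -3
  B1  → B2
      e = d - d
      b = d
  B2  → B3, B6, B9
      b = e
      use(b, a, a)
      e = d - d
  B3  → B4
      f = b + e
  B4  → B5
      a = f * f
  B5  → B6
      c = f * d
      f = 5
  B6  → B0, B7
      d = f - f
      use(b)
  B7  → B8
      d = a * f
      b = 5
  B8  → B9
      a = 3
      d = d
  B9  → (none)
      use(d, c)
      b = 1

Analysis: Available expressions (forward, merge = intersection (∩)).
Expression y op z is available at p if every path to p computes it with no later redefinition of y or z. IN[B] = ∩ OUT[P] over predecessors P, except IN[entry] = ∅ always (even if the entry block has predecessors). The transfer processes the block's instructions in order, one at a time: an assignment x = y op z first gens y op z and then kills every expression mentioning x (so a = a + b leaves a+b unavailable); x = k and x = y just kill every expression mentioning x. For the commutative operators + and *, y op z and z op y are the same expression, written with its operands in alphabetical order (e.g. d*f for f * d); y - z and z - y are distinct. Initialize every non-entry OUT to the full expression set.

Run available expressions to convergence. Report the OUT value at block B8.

Per-block solution:
  B0: | IN={} | OUT={}
  B1: | IN={} | OUT={d-d}
  B2: | IN={d-d} | OUT={d-d}
  B3: | IN={d-d} | OUT={b+e, d-d}
  B4: | IN={b+e, d-d} | OUT={b+e, d-d, f*f}
  B5: | IN={b+e, d-d, f*f} | OUT={b+e, d-d}
  B6: | IN={d-d} | OUT={f-f}
  B7: | IN={f-f} | OUT={a*f, f-f}
  B8: | IN={a*f, f-f} | OUT={f-f}
  B9: | IN={} | OUT={}

Merge at B8: IN[B8] = OUT[B7] = {a*f, f-f}
Applying B8's transfer function to that IN value gives OUT[B8] (row B8 above).

Answer: {f-f}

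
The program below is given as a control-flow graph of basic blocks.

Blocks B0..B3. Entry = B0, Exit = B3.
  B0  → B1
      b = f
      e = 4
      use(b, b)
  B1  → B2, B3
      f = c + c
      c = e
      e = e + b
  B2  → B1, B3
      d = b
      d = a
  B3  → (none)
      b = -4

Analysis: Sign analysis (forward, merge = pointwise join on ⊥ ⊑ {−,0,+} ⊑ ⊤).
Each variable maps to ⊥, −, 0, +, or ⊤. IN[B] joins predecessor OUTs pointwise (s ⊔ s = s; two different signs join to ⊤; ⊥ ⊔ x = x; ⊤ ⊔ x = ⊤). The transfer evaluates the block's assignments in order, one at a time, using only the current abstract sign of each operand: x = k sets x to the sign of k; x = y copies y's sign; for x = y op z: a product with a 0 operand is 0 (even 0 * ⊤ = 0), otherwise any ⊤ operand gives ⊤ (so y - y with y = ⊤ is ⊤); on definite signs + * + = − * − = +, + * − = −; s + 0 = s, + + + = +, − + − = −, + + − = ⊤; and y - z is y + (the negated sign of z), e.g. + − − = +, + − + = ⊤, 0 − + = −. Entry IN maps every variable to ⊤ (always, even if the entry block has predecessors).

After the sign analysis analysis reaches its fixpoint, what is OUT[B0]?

Per-block solution:
  B0:   IN=(all ⊤)   OUT={e:+; rest ⊤}
  B1:   IN=(all ⊤)   OUT=(all ⊤)
  B2:   IN=(all ⊤)   OUT=(all ⊤)
  B3:   IN=(all ⊤)   OUT={b:-; rest ⊤}

B0 is the boundary node: IN[B0] = {a: ⊤, b: ⊤, c: ⊤, d: ⊤, e: ⊤, f: ⊤}
Applying B0's transfer function to that IN value gives OUT[B0] (row B0 above).

Answer: {a: ⊤, b: ⊤, c: ⊤, d: ⊤, e: +, f: ⊤}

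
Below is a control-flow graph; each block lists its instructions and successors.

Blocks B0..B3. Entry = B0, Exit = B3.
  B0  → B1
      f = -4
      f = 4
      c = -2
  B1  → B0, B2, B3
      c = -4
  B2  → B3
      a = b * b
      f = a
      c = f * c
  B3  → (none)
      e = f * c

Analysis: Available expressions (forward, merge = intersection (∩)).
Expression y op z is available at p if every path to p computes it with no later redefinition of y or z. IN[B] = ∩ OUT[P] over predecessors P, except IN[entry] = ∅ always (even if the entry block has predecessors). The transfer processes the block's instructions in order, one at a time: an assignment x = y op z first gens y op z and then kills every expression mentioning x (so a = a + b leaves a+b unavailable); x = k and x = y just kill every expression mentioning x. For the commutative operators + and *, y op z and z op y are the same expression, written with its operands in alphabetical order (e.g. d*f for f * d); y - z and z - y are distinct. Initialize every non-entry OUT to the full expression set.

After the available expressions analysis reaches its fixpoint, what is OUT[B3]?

Answer: {c*f}

Working:
Fixpoint table:
  B0:   IN={}   OUT={}
  B1:   IN={}   OUT={}
  B2:   IN={}   OUT={b*b}
  B3:   IN={}   OUT={c*f}

Merge at B3: IN[B3] = OUT[B1] ∩ OUT[B2] = {}
Applying B3's transfer function to that IN value gives OUT[B3] (row B3 above).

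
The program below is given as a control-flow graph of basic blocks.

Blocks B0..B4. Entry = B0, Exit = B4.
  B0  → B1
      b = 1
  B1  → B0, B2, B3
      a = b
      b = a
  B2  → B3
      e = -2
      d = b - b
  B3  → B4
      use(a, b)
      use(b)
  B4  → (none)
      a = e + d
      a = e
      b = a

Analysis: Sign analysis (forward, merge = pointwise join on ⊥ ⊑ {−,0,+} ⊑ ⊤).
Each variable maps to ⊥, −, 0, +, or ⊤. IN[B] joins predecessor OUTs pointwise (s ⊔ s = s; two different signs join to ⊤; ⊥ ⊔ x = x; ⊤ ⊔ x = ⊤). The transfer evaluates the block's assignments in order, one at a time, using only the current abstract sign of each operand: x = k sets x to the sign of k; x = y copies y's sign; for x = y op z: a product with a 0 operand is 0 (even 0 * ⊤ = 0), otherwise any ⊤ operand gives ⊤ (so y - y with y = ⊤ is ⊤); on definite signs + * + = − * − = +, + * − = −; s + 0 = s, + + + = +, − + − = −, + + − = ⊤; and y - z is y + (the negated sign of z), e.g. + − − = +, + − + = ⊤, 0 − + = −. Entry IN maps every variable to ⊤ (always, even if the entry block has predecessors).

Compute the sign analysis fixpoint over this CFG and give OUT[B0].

Answer: {a: ⊤, b: +, c: ⊤, d: ⊤, e: ⊤, f: ⊤}

Working:
Converged values:
  B0:   IN=(all ⊤)   OUT={b:+; rest ⊤}
  B1:   IN={b:+; rest ⊤}   OUT={a:+, b:+; rest ⊤}
  B2:   IN={a:+, b:+; rest ⊤}   OUT={a:+, b:+, e:-; rest ⊤}
  B3:   IN={a:+, b:+; rest ⊤}   OUT={a:+, b:+; rest ⊤}
  B4:   IN={a:+, b:+; rest ⊤}   OUT=(all ⊤)

Merge at B0 (entry node, so the boundary value (all ⊤) is joined with the incoming edge(s)): IN[B0] = (all ⊤) ⊔ OUT[B1] = {a: ⊤, b: ⊤, c: ⊤, d: ⊤, e: ⊤, f: ⊤}
Applying B0's transfer function to that IN value gives OUT[B0] (row B0 above).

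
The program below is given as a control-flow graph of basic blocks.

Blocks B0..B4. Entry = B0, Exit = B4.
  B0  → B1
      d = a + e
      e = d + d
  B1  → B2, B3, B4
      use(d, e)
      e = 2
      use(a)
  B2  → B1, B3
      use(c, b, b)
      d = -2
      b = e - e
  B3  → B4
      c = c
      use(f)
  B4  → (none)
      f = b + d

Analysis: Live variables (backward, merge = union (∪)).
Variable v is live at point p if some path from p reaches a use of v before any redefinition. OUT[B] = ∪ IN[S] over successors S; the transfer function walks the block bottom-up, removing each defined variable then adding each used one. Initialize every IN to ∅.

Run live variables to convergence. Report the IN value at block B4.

Answer: {b, d}

Derivation:
Fixpoint table:
  B0:  IN={a, b, c, e, f}  OUT={a, b, c, d, e, f}
  B1:  IN={a, b, c, d, e, f}  OUT={a, b, c, d, e, f}
  B2:  IN={a, b, c, e, f}  OUT={a, b, c, d, e, f}
  B3:  IN={b, c, d, f}  OUT={b, d}
  B4:  IN={b, d}  OUT={}

B4 is the boundary node: OUT[B4] = {}
Applying B4's transfer function to that OUT value gives IN[B4] (row B4 above).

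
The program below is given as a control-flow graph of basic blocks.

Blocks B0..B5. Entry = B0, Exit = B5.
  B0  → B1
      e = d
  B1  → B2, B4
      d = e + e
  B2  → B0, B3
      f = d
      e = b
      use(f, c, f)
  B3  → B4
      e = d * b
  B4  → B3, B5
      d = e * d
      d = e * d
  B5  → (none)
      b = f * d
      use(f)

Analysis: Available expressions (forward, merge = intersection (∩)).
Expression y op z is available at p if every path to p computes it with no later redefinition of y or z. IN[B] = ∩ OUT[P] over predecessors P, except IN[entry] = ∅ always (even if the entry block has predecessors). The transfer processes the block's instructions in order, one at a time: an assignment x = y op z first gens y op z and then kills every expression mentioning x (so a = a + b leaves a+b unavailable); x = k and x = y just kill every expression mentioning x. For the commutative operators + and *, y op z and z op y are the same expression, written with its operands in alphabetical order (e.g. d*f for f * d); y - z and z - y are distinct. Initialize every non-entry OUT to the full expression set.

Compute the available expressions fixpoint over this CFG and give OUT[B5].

Converged values:
  B0: | IN={} | OUT={}
  B1: | IN={} | OUT={e+e}
  B2: | IN={e+e} | OUT={}
  B3: | IN={} | OUT={b*d}
  B4: | IN={} | OUT={}
  B5: | IN={} | OUT={d*f}

Merge at B5: IN[B5] = OUT[B4] = {}
Applying B5's transfer function to that IN value gives OUT[B5] (row B5 above).

Answer: {d*f}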